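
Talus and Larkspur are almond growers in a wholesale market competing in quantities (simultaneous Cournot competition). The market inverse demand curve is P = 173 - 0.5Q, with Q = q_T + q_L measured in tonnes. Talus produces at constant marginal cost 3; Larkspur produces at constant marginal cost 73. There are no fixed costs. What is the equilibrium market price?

Talus's profit: π_T = (173 - 0.5Q)q_T - (3q_T). Setting ∂π_T/∂q_T = 0: 170 - q_T - (1/2)(q_L) = 0.
Larkspur's profit: π_L = (173 - 0.5Q)q_L - (73q_L). Setting ∂π_L/∂q_L = 0: 100 - q_L - (1/2)(q_T) = 0.
Best responses: q_T = (170 - (1/2)q_L), q_L = (100 - (1/2)q_T).
Substituting one into the other gives q_T = 160 and q_L = 20.
Total output Q = 180, so price P = 173 - (1/2)·180 = 83.

83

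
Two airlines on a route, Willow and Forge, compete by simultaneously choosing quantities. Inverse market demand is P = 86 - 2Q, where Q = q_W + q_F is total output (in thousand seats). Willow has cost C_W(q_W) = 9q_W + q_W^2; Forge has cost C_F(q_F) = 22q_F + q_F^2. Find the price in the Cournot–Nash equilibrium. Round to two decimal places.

Willow's profit: π_W = (86 - 2Q)q_W - (9q_W + q_W²). Setting ∂π_W/∂q_W = 0: 77 - 6q_W - 2(q_F) = 0.
Forge's first-order condition: 64 - 6q_F - 2(q_W) = 0.
Best responses: q_W = (77 - 2q_F)/6, q_F = (64 - 2q_W)/6.
Substituting one into the other gives q_W = 167/16 and q_F = 115/16.
Total output Q = 141/8, so price P = 86 - 2·(141/8) = 203/4.

50.75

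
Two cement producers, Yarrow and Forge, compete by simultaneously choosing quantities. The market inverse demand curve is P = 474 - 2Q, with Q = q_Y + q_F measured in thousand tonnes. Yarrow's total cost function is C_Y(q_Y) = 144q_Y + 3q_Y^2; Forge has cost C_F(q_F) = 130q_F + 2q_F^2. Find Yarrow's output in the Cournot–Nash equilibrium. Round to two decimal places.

Yarrow's profit: π_Y = (474 - 2Q)q_Y - (144q_Y + 3q_Y²). Setting ∂π_Y/∂q_Y = 0: 330 - 10q_Y - 2(q_F) = 0.
Forge's profit: π_F = (474 - 2Q)q_F - (130q_F + 2q_F²). Setting ∂π_F/∂q_F = 0: 344 - 8q_F - 2(q_Y) = 0.
So q_Y = (330 - 2q_F)/10 and q_F = (344 - 2q_Y)/8.
Solving the pair: q_Y = 488/19, q_F = 695/19.

25.68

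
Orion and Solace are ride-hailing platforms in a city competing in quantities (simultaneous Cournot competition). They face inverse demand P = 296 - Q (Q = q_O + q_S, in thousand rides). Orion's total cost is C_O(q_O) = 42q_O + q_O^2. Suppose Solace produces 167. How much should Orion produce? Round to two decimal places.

21.75

With the rival's output fixed at 167, Orion's profit is π_O = (296 - 167 - q_O)q_O - (42q_O + q_O²) = (129 - q_O)q_O - (42q_O + q_O²).
∂π_O/∂q_O = 87 - 4q_O = 0, so q_O = 87/4.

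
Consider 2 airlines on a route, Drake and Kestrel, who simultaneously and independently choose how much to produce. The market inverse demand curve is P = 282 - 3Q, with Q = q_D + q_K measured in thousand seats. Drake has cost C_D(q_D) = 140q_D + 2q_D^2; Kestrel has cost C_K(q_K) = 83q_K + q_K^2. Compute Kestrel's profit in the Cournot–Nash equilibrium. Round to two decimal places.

1940.96

Drake's profit: π_D = (282 - 3Q)q_D - (140q_D + 2q_D²). Setting ∂π_D/∂q_D = 0: 142 - 10q_D - 3(q_K) = 0.
Kestrel's profit: π_K = (282 - 3Q)q_K - (83q_K + q_K²). Setting ∂π_K/∂q_K = 0: 199 - 8q_K - 3(q_D) = 0.
So q_D = (142 - 3q_K)/10 and q_K = (199 - 3q_D)/8.
Solving the pair: q_D = 539/71, q_K = 1564/71.
Price P = 282 - 3·29.6197 = 193.1408.
Kestrel's profit: 193.1408·(1564/71) - 83·(1564/71) - (1564/71)² = 1940.9609.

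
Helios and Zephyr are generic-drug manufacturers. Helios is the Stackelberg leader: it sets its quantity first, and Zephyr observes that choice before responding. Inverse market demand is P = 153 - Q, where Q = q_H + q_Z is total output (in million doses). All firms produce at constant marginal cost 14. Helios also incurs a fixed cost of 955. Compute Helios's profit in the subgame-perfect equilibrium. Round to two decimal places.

Solve by backward induction. Given q_H, the follower Zephyr maximises π_Z = (153 - q_H - q_Z)q_Z - 14q_Z.
Follower FOC: 139 - q_H - 2q_Z = 0, so q_Z(q_H) = (139 - q_H)/2.
The leader anticipates this reaction. Substituting into P = 153 - Q gives P = 167/2 - (1/2)q_H, so π_H = (167/2 - (1/2)q_H)q_H - 14q_H.
The leader's first-order condition 139/2 - q_H = 0 yields q_H = 139/2.
Then q_Z = (139 - 139/2)/2 = 139/4.
Price P = 153 - 417/4 = 195/4.
Helios's profit: (195/4 - 14)·(139/2) - 955 = 1460.1250.

1460.13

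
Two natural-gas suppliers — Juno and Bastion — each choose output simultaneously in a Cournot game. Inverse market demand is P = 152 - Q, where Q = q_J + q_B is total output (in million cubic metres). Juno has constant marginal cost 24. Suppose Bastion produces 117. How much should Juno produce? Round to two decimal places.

5.50

With the rival's output fixed at 117, Juno's profit is π_J = (152 - 117 - q_J)q_J - (24q_J) = (35 - q_J)q_J - (24q_J).
∂π_J/∂q_J = 11 - 2q_J = 0, so q_J = 11/2.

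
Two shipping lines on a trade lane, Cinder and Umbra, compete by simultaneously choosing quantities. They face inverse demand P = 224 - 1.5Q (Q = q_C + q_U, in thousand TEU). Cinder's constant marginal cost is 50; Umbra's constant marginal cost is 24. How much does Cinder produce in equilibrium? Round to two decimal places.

Cinder's profit: π_C = (224 - 1.5Q)q_C - (50q_C). Setting ∂π_C/∂q_C = 0: 174 - 3q_C - (3/2)(q_U) = 0.
Umbra's profit: π_U = (224 - 1.5Q)q_U - (24q_U). Setting ∂π_U/∂q_U = 0: 200 - 3q_U - (3/2)(q_C) = 0.
So q_C = (174 - (3/2)q_U)/3 and q_U = (200 - (3/2)q_C)/3.
Solving the pair: q_C = 296/9, q_U = 452/9.

32.89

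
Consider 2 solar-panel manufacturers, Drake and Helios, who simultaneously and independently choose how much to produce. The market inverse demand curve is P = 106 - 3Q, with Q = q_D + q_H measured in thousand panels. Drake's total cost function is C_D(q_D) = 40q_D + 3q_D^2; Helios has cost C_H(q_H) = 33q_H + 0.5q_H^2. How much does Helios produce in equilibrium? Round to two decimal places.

9.04

Drake's profit: π_D = (106 - 3Q)q_D - (40q_D + 3q_D²). Setting ∂π_D/∂q_D = 0: 66 - 12q_D - 3(q_H) = 0.
Helios's profit: π_H = (106 - 3Q)q_H - (33q_H + (1/2)q_H²). Setting ∂π_H/∂q_H = 0: 73 - 7q_H - 3(q_D) = 0.
Rearranging gives the reaction functions q_D = (66 - 3q_H)/12 and q_H = (73 - 3q_D)/7.
Substituting one into the other gives q_D = 81/25 and q_H = 226/25.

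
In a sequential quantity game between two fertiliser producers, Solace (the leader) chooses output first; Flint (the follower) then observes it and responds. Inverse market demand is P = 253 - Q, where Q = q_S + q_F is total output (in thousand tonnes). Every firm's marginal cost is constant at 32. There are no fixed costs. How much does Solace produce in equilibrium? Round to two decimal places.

The follower Flint best-responds to any q_S: π_F = (253 - Q)q_F - 32q_F.
Setting the follower's marginal profit to zero, 221 - q_S - 2q_F = 0, i.e. q_F = (221 - q_S)/2.
Solace substitutes q_F(q_S) into its own profit: π_S = q_S(253 - q_S - (221 - q_S)/2) - 32q_S = (285/2 - (1/2)q_S)q_S - 32q_S.
The leader's first-order condition 221/2 - q_S = 0 yields q_S = 221/2.
Then q_F = (221 - 221/2)/2 = 221/4.

110.50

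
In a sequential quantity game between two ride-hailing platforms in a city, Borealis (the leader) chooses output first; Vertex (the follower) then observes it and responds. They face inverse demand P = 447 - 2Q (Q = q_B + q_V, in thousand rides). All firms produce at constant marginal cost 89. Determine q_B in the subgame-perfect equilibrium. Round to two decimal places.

Solve by backward induction. Given q_B, the follower Vertex maximises π_V = (447 - 2q_B - 2q_V)q_V - 89q_V.
∂π_V/∂q_V = 358 - 2q_B - 4q_V = 0 gives the reaction function q_V = (358 - 2q_B)/4.
The leader anticipates this reaction. Substituting into P = 447 - 2Q gives P = 268 - q_B, so π_B = (268 - q_B)q_B - 89q_B.
Maximising: ∂π_B/∂q_B = 179 - 2q_B = 0, giving q_B = 179/2.
Then q_V = (358 - 2·(179/2))/4 = 179/4.

89.50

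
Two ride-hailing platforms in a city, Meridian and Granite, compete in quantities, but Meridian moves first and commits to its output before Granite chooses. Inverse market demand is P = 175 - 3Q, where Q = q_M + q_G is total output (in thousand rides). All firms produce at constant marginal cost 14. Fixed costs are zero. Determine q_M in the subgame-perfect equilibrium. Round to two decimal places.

The follower Granite best-responds to any q_M: π_G = (175 - 3Q)q_G - 14q_G.
∂π_G/∂q_G = 161 - 3q_M - 6q_G = 0 gives the reaction function q_G = (161 - 3q_M)/6.
The leader anticipates this reaction. Substituting into P = 175 - 3Q gives P = 189/2 - (3/2)q_M, so π_M = (189/2 - (3/2)q_M)q_M - 14q_M.
Maximising: ∂π_M/∂q_M = 161/2 - 3q_M = 0, giving q_M = 161/6.
Then q_G = (161 - 3·(161/6))/6 = 161/12.

26.83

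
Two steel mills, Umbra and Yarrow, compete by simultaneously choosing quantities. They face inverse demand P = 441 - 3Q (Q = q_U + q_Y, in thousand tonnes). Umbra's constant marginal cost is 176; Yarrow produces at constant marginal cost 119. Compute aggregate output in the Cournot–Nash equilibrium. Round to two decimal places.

Umbra's profit: π_U = (441 - 3Q)q_U - (176q_U). Setting ∂π_U/∂q_U = 0: 265 - 6q_U - 3(q_Y) = 0.
Yarrow's first-order condition: 322 - 6q_Y - 3(q_U) = 0.
Rearranging gives the reaction functions q_U = (265 - 3q_Y)/6 and q_Y = (322 - 3q_U)/6.
Solving the pair: q_U = 208/9, q_Y = 379/9.
Total output Q = 208/9 + 379/9 = 587/9.

65.22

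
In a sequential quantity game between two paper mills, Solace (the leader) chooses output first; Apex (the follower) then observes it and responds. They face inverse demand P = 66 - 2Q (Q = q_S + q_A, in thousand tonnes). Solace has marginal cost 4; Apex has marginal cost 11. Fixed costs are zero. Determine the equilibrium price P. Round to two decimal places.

21.25

Solve by backward induction. Given q_S, the follower Apex maximises π_A = (66 - 2q_S - 2q_A)q_A - 11q_A.
Follower FOC: 55 - 2q_S - 4q_A = 0, so q_A(q_S) = (55 - 2q_S)/4.
The leader anticipates this reaction. Substituting into P = 66 - 2Q gives P = 77/2 - q_S, so π_S = (77/2 - q_S)q_S - 4q_S.
Leader FOC: 69/2 - 2q_S = 0, so q_S = 69/4.
Then q_A = (55 - 2·(69/4))/4 = 41/8.
Total output Q = 179/8, so price P = 66 - 2·(179/8) = 85/4.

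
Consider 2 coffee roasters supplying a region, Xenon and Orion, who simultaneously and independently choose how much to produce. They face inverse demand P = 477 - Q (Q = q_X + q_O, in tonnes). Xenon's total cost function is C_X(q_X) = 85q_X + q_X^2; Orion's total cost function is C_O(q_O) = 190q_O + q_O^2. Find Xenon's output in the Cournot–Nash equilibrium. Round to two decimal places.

85.40

Xenon's profit: π_X = (477 - Q)q_X - (85q_X + q_X²). Setting ∂π_X/∂q_X = 0: 392 - 4q_X - (q_O) = 0.
Orion's profit: π_O = (477 - Q)q_O - (190q_O + q_O²). Setting ∂π_O/∂q_O = 0: 287 - 4q_O - (q_X) = 0.
Best responses: q_X = (392 - q_O)/4, q_O = (287 - q_X)/4.
Substituting one into the other gives q_X = 427/5 and q_O = 252/5.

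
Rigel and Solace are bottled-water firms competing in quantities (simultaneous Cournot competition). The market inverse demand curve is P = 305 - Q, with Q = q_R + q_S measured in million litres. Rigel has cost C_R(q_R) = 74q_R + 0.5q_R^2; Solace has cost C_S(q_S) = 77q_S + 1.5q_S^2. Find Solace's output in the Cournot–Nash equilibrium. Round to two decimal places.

Rigel's profit: π_R = (305 - Q)q_R - (74q_R + (1/2)q_R²). Setting ∂π_R/∂q_R = 0: 231 - 3q_R - (q_S) = 0.
Solace's profit: π_S = (305 - Q)q_S - (77q_S + (3/2)q_S²). Setting ∂π_S/∂q_S = 0: 228 - 5q_S - (q_R) = 0.
Rearranging gives the reaction functions q_R = (231 - q_S)/3 and q_S = (228 - q_R)/5.
Solving the pair: q_R = 927/14, q_S = 453/14.

32.36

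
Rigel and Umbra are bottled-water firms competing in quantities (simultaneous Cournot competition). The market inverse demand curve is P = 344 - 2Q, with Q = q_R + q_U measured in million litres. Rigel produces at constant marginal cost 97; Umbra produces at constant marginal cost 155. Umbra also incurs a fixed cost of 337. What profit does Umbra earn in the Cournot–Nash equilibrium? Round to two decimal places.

Rigel's profit: π_R = (344 - 2Q)q_R - (97q_R). Setting ∂π_R/∂q_R = 0: 247 - 4q_R - 2(q_U) = 0.
Umbra's first-order condition: 189 - 4q_U - 2(q_R) = 0.
Best responses: q_R = (247 - 2q_U)/4, q_U = (189 - 2q_R)/4.
Substituting one into the other gives q_R = 305/6 and q_U = 131/6.
Price P = 344 - 2·(218/3) = 596/3.
Umbra's profit: (596/3 - 155)·(131/6) - 337 = 616.3889.

616.39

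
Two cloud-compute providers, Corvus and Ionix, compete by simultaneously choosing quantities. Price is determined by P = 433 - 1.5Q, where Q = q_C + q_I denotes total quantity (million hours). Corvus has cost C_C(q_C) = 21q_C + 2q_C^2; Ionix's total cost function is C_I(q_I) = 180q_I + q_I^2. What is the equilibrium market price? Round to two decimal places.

Corvus's profit: π_C = (433 - 1.5Q)q_C - (21q_C + 2q_C²). Setting ∂π_C/∂q_C = 0: 412 - 7q_C - (3/2)(q_I) = 0.
Ionix's profit: π_I = (433 - 1.5Q)q_I - (180q_I + q_I²). Setting ∂π_I/∂q_I = 0: 253 - 5q_I - (3/2)(q_C) = 0.
So q_C = (412 - (3/2)q_I)/7 and q_I = (253 - (3/2)q_C)/5.
Solving the pair: q_C = 51.3130, q_I = 35.2061.
Total output Q = 86.5191, so price P = 433 - (3/2)·86.5191 = 303.2214.

303.22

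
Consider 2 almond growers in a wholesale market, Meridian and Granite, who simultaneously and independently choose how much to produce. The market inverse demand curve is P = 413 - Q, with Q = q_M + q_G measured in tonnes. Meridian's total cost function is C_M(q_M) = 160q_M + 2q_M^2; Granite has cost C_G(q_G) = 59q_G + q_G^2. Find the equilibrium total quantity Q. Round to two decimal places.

Meridian's profit: π_M = (413 - Q)q_M - (160q_M + 2q_M²). Setting ∂π_M/∂q_M = 0: 253 - 6q_M - (q_G) = 0.
Granite's first-order condition: 354 - 4q_G - (q_M) = 0.
Best responses: q_M = (253 - q_G)/6, q_G = (354 - q_M)/4.
Substituting one into the other gives q_M = 658/23 and q_G = 1871/23.
Total output Q = 658/23 + 1871/23 = 109.9565.

109.96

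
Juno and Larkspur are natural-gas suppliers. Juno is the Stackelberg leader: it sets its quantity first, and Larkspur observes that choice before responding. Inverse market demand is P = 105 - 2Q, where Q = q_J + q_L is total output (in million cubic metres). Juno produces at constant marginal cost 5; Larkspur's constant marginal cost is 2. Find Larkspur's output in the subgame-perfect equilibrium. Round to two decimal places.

The follower Larkspur best-responds to any q_J: π_L = (105 - 2Q)q_L - 2q_L.
Follower FOC: 103 - 2q_J - 4q_L = 0, so q_L(q_J) = (103 - 2q_J)/4.
Juno substitutes q_L(q_J) into its own profit: π_J = q_J(105 - 2q_J - (103 - 2q_J)/2) - 5q_J = (107/2 - q_J)q_J - 5q_J.
The leader's first-order condition 97/2 - 2q_J = 0 yields q_J = 97/4.
Then q_L = (103 - 2·(97/4))/4 = 109/8.

13.63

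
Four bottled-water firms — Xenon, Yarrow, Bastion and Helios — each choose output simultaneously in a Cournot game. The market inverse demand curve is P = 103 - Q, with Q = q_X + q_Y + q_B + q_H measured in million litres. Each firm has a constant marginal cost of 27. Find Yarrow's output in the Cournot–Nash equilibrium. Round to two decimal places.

15.20

Each firm earns π_i = (103 - Q)q_i - 27q_i.
First-order condition (treating rivals' output as given): 76 - 2q_i - Σ_{j≠i} q_j = 0.
By symmetry each firm produces the same amount; substituting Σ_{j≠i} q_j = 3q_i yields q_i = 76/5.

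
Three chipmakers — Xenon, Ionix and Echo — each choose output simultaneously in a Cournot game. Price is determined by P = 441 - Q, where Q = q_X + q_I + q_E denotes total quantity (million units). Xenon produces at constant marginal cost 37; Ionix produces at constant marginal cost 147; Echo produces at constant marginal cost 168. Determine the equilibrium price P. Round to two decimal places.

198.25

Xenon's profit: π_X = (441 - Q)q_X - (37q_X). Setting ∂π_X/∂q_X = 0: 404 - 2q_X - (q_I + q_E) = 0.
Ionix's profit: π_I = (441 - Q)q_I - (147q_I). Setting ∂π_I/∂q_I = 0: 294 - 2q_I - (q_X + q_E) = 0.
Echo's profit: π_E = (441 - Q)q_E - (168q_E). Setting ∂π_E/∂q_E = 0: 273 - 2q_E - (q_X + q_I) = 0.
Adding the 3 first-order conditions: 971 − 4Q = 0, so Q = 971/4.
Back-substituting: q_X = (404 − 971/4) = 645/4, q_I = (294 − 971/4) = 205/4, q_E = (273 − 971/4) = 121/4.
Total output Q = 971/4, so price P = 441 - 971/4 = 793/4.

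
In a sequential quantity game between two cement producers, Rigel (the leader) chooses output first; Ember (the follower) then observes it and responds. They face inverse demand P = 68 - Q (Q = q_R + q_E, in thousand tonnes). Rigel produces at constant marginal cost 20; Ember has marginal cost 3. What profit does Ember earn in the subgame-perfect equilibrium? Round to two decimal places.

612.56

The follower Ember best-responds to any q_R: π_E = (68 - Q)q_E - 3q_E.
Setting the follower's marginal profit to zero, 65 - q_R - 2q_E = 0, i.e. q_E = (65 - q_R)/2.
The leader anticipates this reaction. Substituting into P = 68 - Q gives P = 71/2 - (1/2)q_R, so π_R = (71/2 - (1/2)q_R)q_R - 20q_R.
Maximising: ∂π_R/∂q_R = 31/2 - q_R = 0, giving q_R = 31/2.
Then q_E = (65 - 31/2)/2 = 99/4.
Price P = 68 - 161/4 = 111/4.
Ember's profit: (111/4 - 3)·(99/4) = 612.5625.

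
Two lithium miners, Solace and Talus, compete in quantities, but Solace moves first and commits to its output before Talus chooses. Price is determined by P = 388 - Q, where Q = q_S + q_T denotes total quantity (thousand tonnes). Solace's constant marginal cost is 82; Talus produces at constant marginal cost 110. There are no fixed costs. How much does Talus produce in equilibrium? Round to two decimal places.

55.50

The follower Talus best-responds to any q_S: π_T = (388 - Q)q_T - 110q_T.
∂π_T/∂q_T = 278 - q_S - 2q_T = 0 gives the reaction function q_T = (278 - q_S)/2.
Solace substitutes q_T(q_S) into its own profit: π_S = q_S(388 - q_S - (278 - q_S)/2) - 82q_S = (249 - (1/2)q_S)q_S - 82q_S.
Leader FOC: 167 - q_S = 0, so q_S = 167.
Then q_T = (278 - 167)/2 = 111/2.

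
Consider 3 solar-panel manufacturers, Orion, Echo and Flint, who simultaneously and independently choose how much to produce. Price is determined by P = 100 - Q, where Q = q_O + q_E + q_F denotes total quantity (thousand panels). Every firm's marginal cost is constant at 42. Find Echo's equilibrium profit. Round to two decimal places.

210.25

A representative firm's profit is π_i = q_i(100 - Q) - 42q_i.
First-order condition (treating rivals' output as given): 58 - 2q_i - Σ_{j≠i} q_j = 0.
By symmetry each firm produces the same amount; substituting Σ_{j≠i} q_j = 2q_i yields q_i = 58/4 = 29/2.
Price P = 100 - 87/2 = 113/2.
Echo's profit: (113/2 - 42)·(29/2) = 841/4.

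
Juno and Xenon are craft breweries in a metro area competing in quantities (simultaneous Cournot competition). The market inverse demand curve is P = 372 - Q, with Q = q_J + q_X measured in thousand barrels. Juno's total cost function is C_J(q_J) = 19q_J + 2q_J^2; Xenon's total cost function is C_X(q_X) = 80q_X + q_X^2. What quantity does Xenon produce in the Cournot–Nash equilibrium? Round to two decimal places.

60.83

Juno's profit: π_J = (372 - Q)q_J - (19q_J + 2q_J²). Setting ∂π_J/∂q_J = 0: 353 - 6q_J - (q_X) = 0.
Xenon's first-order condition: 292 - 4q_X - (q_J) = 0.
Rearranging gives the reaction functions q_J = (353 - q_X)/6 and q_X = (292 - q_J)/4.
Substituting one into the other gives q_J = 1120/23 and q_X = 1399/23.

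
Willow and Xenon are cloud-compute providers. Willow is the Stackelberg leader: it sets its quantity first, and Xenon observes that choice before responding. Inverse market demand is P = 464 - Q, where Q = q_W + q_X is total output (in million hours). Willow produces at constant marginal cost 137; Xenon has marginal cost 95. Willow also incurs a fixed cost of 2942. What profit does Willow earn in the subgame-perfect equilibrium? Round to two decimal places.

7211.13

Solve by backward induction. Given q_W, the follower Xenon maximises π_X = (464 - q_W - q_X)q_X - 95q_X.
∂π_X/∂q_X = 369 - q_W - 2q_X = 0 gives the reaction function q_X = (369 - q_W)/2.
Willow substitutes q_X(q_W) into its own profit: π_W = q_W(464 - q_W - (369 - q_W)/2) - 137q_W = (559/2 - (1/2)q_W)q_W - 137q_W.
Leader FOC: 285/2 - q_W = 0, so q_W = 285/2.
Then q_X = (369 - 285/2)/2 = 453/4.
Price P = 464 - 1023/4 = 833/4.
Willow's profit: (833/4 - 137)·(285/2) - 2942 = 7211.1250.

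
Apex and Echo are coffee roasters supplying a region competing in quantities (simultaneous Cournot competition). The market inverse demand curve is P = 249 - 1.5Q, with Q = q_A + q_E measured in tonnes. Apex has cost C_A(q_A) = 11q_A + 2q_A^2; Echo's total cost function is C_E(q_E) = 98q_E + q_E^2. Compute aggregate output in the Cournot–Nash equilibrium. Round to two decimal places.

50.79

Apex's profit: π_A = (249 - 1.5Q)q_A - (11q_A + 2q_A²). Setting ∂π_A/∂q_A = 0: 238 - 7q_A - (3/2)(q_E) = 0.
Echo's first-order condition: 151 - 5q_E - (3/2)(q_A) = 0.
Best responses: q_A = (238 - (3/2)q_E)/7, q_E = (151 - (3/2)q_A)/5.
Solving the pair: q_A = 29.4198, q_E = 21.3740.
Total output Q = 29.4198 + 21.3740 = 50.7939.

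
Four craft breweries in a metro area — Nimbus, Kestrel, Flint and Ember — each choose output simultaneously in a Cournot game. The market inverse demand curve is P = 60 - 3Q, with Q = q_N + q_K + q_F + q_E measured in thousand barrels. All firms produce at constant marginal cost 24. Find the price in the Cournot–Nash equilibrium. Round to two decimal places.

A representative firm's profit is π_i = q_i(60 - 3Q) - 24q_i.
First-order condition (treating rivals' output as given): 36 - 6q_i - 3·Σ_{j≠i} q_j = 0.
By symmetry each firm produces the same amount; substituting Σ_{j≠i} q_j = 3q_i yields q_i = 36/15 = 12/5.
Total output Q = 48/5, so price P = 60 - 3·(48/5) = 156/5.

31.20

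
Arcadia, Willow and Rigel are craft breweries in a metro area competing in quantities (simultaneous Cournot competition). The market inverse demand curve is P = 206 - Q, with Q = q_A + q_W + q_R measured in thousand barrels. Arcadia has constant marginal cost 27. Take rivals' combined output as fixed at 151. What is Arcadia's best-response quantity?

14

With rivals' combined output fixed at 151, Arcadia's profit is π_A = (206 - 151 - q_A)q_A - (27q_A) = (55 - q_A)q_A - (27q_A).
∂π_A/∂q_A = 28 - 2q_A = 0, so q_A = 14.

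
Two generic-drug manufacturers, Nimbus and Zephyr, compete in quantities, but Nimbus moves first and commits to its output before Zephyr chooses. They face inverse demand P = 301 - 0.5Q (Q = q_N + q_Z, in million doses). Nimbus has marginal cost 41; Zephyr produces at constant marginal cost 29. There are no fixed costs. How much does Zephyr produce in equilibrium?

148

Solve by backward induction. Given q_N, the follower Zephyr maximises π_Z = (301 - (1/2)q_N - (1/2)q_Z)q_Z - 29q_Z.
∂π_Z/∂q_Z = 272 - (1/2)q_N - q_Z = 0 gives the reaction function q_Z = (272 - (1/2)q_N).
Nimbus substitutes q_Z(q_N) into its own profit: π_N = q_N(301 - (1/2)q_N - (272 - (1/2)q_N)/2) - 41q_N = (165 - (1/4)q_N)q_N - 41q_N.
Maximising: ∂π_N/∂q_N = 124 - (1/2)q_N = 0, giving q_N = 248.
Then q_Z = (272 - (1/2)·248) = 148.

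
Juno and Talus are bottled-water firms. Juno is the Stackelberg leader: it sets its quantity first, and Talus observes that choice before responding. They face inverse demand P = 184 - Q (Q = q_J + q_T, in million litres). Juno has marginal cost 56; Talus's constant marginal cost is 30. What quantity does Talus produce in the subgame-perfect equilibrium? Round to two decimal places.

51.50

The follower Talus best-responds to any q_J: π_T = (184 - Q)q_T - 30q_T.
Follower FOC: 154 - q_J - 2q_T = 0, so q_T(q_J) = (154 - q_J)/2.
Juno substitutes q_T(q_J) into its own profit: π_J = q_J(184 - q_J - (154 - q_J)/2) - 56q_J = (107 - (1/2)q_J)q_J - 56q_J.
The leader's first-order condition 51 - q_J = 0 yields q_J = 51.
Then q_T = (154 - 51)/2 = 103/2.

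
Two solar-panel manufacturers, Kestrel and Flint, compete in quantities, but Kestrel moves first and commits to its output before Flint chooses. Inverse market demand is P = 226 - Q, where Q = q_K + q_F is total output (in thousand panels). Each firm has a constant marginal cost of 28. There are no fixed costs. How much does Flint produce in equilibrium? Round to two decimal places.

Solve by backward induction. Given q_K, the follower Flint maximises π_F = (226 - q_K - q_F)q_F - 28q_F.
∂π_F/∂q_F = 198 - q_K - 2q_F = 0 gives the reaction function q_F = (198 - q_K)/2.
Kestrel substitutes q_F(q_K) into its own profit: π_K = q_K(226 - q_K - (198 - q_K)/2) - 28q_K = (127 - (1/2)q_K)q_K - 28q_K.
The leader's first-order condition 99 - q_K = 0 yields q_K = 99.
Then q_F = (198 - 99)/2 = 99/2.

49.50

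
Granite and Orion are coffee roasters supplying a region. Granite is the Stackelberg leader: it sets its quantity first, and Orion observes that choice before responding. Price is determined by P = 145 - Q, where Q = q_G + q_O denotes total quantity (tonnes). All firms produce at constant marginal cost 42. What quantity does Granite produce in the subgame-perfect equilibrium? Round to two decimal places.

The follower Orion best-responds to any q_G: π_O = (145 - Q)q_O - 42q_O.
Follower FOC: 103 - q_G - 2q_O = 0, so q_O(q_G) = (103 - q_G)/2.
The leader anticipates this reaction. Substituting into P = 145 - Q gives P = 187/2 - (1/2)q_G, so π_G = (187/2 - (1/2)q_G)q_G - 42q_G.
Maximising: ∂π_G/∂q_G = 103/2 - q_G = 0, giving q_G = 103/2.
Then q_O = (103 - 103/2)/2 = 103/4.

51.50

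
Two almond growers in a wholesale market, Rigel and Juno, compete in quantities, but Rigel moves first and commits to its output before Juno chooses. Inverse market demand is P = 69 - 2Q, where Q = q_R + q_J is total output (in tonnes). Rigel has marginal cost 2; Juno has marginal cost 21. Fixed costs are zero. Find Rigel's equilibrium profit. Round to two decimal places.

462.25

Solve by backward induction. Given q_R, the follower Juno maximises π_J = (69 - 2q_R - 2q_J)q_J - 21q_J.
Setting the follower's marginal profit to zero, 48 - 2q_R - 4q_J = 0, i.e. q_J = (48 - 2q_R)/4.
Rigel substitutes q_J(q_R) into its own profit: π_R = q_R(69 - 2q_R - (48 - 2q_R)/2) - 2q_R = (45 - q_R)q_R - 2q_R.
The leader's first-order condition 43 - 2q_R = 0 yields q_R = 43/2.
Then q_J = (48 - 2·(43/2))/4 = 5/4.
Price P = 69 - 2·(91/4) = 47/2.
Rigel's profit: (47/2 - 2)·(43/2) = 1849/4.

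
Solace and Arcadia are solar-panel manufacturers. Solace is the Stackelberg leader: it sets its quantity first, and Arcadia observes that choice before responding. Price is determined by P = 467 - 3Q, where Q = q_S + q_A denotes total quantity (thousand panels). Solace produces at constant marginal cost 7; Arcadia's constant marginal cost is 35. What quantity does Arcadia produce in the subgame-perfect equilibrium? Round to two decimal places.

Solve by backward induction. Given q_S, the follower Arcadia maximises π_A = (467 - 3q_S - 3q_A)q_A - 35q_A.
Setting the follower's marginal profit to zero, 432 - 3q_S - 6q_A = 0, i.e. q_A = (432 - 3q_S)/6.
Solace substitutes q_A(q_S) into its own profit: π_S = q_S(467 - 3q_S - (432 - 3q_S)/2) - 7q_S = (251 - (3/2)q_S)q_S - 7q_S.
The leader's first-order condition 244 - 3q_S = 0 yields q_S = 244/3.
Then q_A = (432 - 3·(244/3))/6 = 94/3.

31.33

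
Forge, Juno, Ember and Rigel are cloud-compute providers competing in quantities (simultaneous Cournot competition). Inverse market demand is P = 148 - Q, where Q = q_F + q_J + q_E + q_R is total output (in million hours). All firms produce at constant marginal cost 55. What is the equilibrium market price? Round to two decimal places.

73.60

Each firm earns π_i = (148 - Q)q_i - 55q_i.
First-order condition (treating rivals' output as given): 93 - 2q_i - Σ_{j≠i} q_j = 0.
By symmetry each firm produces the same amount; substituting Σ_{j≠i} q_j = 3q_i yields q_i = 93/5.
Total output Q = 372/5, so price P = 148 - 372/5 = 368/5.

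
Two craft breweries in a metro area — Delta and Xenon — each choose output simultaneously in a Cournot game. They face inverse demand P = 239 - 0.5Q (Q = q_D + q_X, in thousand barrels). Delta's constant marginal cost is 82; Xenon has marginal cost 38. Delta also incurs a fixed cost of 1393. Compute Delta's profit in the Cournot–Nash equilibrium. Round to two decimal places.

Delta's profit: π_D = (239 - 0.5Q)q_D - (82q_D). Setting ∂π_D/∂q_D = 0: 157 - q_D - (1/2)(q_X) = 0.
Xenon's profit: π_X = (239 - 0.5Q)q_X - (38q_X). Setting ∂π_X/∂q_X = 0: 201 - q_X - (1/2)(q_D) = 0.
Rearranging gives the reaction functions q_D = (157 - (1/2)q_X) and q_X = (201 - (1/2)q_D).
Substituting one into the other gives q_D = 226/3 and q_X = 490/3.
Price P = 239 - (1/2)·(716/3) = 359/3.
Delta's profit: (359/3 - 82)·(226/3) - 1393 = 1444.5556.

1444.56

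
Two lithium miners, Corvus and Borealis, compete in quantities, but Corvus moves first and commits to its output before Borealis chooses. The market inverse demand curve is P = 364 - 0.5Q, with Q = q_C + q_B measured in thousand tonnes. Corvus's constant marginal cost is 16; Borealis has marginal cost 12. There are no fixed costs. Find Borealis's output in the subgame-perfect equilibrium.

The follower Borealis best-responds to any q_C: π_B = (364 - 0.5Q)q_B - 12q_B.
∂π_B/∂q_B = 352 - (1/2)q_C - q_B = 0 gives the reaction function q_B = (352 - (1/2)q_C).
The leader anticipates this reaction. Substituting into P = 364 - 0.5Q gives P = 188 - (1/4)q_C, so π_C = (188 - (1/4)q_C)q_C - 16q_C.
Maximising: ∂π_C/∂q_C = 172 - (1/2)q_C = 0, giving q_C = 344.
Then q_B = (352 - (1/2)·344) = 180.

180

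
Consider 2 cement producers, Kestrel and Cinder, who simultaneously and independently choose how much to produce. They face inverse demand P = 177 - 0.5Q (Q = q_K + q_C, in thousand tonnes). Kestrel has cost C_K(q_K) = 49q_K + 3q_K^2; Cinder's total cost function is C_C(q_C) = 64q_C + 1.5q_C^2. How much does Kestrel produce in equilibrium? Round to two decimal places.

16.41

Kestrel's profit: π_K = (177 - 0.5Q)q_K - (49q_K + 3q_K²). Setting ∂π_K/∂q_K = 0: 128 - 7q_K - (1/2)(q_C) = 0.
Cinder's first-order condition: 113 - 4q_C - (1/2)(q_K) = 0.
So q_K = (128 - (1/2)q_C)/7 and q_C = (113 - (1/2)q_K)/4.
Substituting one into the other gives q_K = 1822/111 and q_C = 26.1982.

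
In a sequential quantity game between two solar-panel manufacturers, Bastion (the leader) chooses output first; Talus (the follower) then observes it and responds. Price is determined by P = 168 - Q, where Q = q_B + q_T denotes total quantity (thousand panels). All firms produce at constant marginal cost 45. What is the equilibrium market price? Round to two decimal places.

75.75

Solve by backward induction. Given q_B, the follower Talus maximises π_T = (168 - q_B - q_T)q_T - 45q_T.
Setting the follower's marginal profit to zero, 123 - q_B - 2q_T = 0, i.e. q_T = (123 - q_B)/2.
The leader anticipates this reaction. Substituting into P = 168 - Q gives P = 213/2 - (1/2)q_B, so π_B = (213/2 - (1/2)q_B)q_B - 45q_B.
Maximising: ∂π_B/∂q_B = 123/2 - q_B = 0, giving q_B = 123/2.
Then q_T = (123 - 123/2)/2 = 123/4.
Total output Q = 369/4, so price P = 168 - 369/4 = 303/4.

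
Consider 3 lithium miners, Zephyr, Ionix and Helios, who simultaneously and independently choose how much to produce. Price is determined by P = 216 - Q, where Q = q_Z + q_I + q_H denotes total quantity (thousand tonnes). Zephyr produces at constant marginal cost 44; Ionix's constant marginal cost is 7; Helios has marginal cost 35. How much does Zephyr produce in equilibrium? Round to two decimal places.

31.50

Zephyr's profit: π_Z = (216 - Q)q_Z - (44q_Z). Setting ∂π_Z/∂q_Z = 0: 172 - 2q_Z - (q_I + q_H) = 0.
Ionix's first-order condition: 209 - 2q_I - (q_Z + q_H) = 0.
Helios's profit: π_H = (216 - Q)q_H - (35q_H). Setting ∂π_H/∂q_H = 0: 181 - 2q_H - (q_Z + q_I) = 0.
Adding the 3 first-order conditions: 562 − 4Q = 0, so Q = 281/2.
Back-substituting: q_Z = (172 − 281/2) = 63/2, q_I = (209 − 281/2) = 137/2, q_H = (181 − 281/2) = 81/2.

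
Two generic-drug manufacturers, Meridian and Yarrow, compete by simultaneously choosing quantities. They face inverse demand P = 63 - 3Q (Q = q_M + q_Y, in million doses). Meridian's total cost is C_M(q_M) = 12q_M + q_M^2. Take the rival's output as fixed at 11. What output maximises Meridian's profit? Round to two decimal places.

2.25

With the rival's output fixed at 11, Meridian's profit is π_M = (63 - 3·11 - 3q_M)q_M - (12q_M + q_M²) = (30 - 3q_M)q_M - (12q_M + q_M²).
∂π_M/∂q_M = 18 - 8q_M = 0, so q_M = 9/4.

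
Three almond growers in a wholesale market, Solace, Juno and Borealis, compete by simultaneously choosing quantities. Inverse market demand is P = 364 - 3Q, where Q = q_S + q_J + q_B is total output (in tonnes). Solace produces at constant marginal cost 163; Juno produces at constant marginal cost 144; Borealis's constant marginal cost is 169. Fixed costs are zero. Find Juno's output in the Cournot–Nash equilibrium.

22

Solace's profit: π_S = (364 - 3Q)q_S - (163q_S). Setting ∂π_S/∂q_S = 0: 201 - 6q_S - 3(q_J + q_B) = 0.
Juno's profit: π_J = (364 - 3Q)q_J - (144q_J). Setting ∂π_J/∂q_J = 0: 220 - 6q_J - 3(q_S + q_B) = 0.
Borealis's profit: π_B = (364 - 3Q)q_B - (169q_B). Setting ∂π_B/∂q_B = 0: 195 - 6q_B - 3(q_S + q_J) = 0.
Adding the 3 first-order conditions: 616 − 12Q = 0, so Q = 154/3.
Back-substituting: q_S = (201 − 154)/3 = 47/3, q_J = (220 − 154)/3 = 22, q_B = (195 − 154)/3 = 41/3.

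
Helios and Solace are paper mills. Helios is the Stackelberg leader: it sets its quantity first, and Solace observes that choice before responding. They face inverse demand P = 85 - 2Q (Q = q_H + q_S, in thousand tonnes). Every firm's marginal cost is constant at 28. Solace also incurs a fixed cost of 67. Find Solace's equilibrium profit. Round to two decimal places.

The follower Solace best-responds to any q_H: π_S = (85 - 2Q)q_S - 28q_S.
Follower FOC: 57 - 2q_H - 4q_S = 0, so q_S(q_H) = (57 - 2q_H)/4.
The leader anticipates this reaction. Substituting into P = 85 - 2Q gives P = 113/2 - q_H, so π_H = (113/2 - q_H)q_H - 28q_H.
The leader's first-order condition 57/2 - 2q_H = 0 yields q_H = 57/4.
Then q_S = (57 - 2·(57/4))/4 = 57/8.
Price P = 85 - 2·(171/8) = 169/4.
Solace's profit: (169/4 - 28)·(57/8) - 67 = 1105/32.

34.53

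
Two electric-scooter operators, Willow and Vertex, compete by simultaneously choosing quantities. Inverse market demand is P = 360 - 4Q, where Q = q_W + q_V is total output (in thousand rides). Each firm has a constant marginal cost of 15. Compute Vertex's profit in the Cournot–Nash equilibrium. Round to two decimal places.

3306.25

A representative firm's profit is π_i = q_i(360 - 4Q) - 15q_i.
Setting ∂π_i/∂q_i = 0 with rivals' quantities fixed: 345 - 8q_i - 4q_j = 0.
By symmetry each firm produces the same amount; substituting q_j = q_i yields q_i = 345/12 = 115/4.
Price P = 360 - 4·(115/2) = 130.
Vertex's profit: (130 - 15)·(115/4) = 3306.2500.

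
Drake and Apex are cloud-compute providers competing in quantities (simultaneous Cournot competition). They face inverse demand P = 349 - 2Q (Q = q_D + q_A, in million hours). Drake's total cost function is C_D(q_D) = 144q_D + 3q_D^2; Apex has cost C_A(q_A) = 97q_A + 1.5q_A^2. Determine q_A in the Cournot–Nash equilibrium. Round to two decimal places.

31.97

Drake's profit: π_D = (349 - 2Q)q_D - (144q_D + 3q_D²). Setting ∂π_D/∂q_D = 0: 205 - 10q_D - 2(q_A) = 0.
Apex's profit: π_A = (349 - 2Q)q_A - (97q_A + (3/2)q_A²). Setting ∂π_A/∂q_A = 0: 252 - 7q_A - 2(q_D) = 0.
So q_D = (205 - 2q_A)/10 and q_A = (252 - 2q_D)/7.
Substituting one into the other gives q_D = 931/66 and q_A = 1055/33.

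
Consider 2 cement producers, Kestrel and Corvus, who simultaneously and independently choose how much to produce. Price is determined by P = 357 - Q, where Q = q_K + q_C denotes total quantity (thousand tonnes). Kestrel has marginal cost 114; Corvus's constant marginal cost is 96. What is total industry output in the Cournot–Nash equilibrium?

Kestrel's profit: π_K = (357 - Q)q_K - (114q_K). Setting ∂π_K/∂q_K = 0: 243 - 2q_K - (q_C) = 0.
Corvus's first-order condition: 261 - 2q_C - (q_K) = 0.
Best responses: q_K = (243 - q_C)/2, q_C = (261 - q_K)/2.
Substituting one into the other gives q_K = 75 and q_C = 93.
Total output Q = 75 + 93 = 168.

168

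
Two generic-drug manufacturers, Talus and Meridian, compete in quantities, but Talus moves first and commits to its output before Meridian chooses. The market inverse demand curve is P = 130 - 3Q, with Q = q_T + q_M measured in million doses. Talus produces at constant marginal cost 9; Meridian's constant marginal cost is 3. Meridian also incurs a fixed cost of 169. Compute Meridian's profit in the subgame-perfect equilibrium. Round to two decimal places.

Solve by backward induction. Given q_T, the follower Meridian maximises π_M = (130 - 3q_T - 3q_M)q_M - 3q_M.
Follower FOC: 127 - 3q_T - 6q_M = 0, so q_M(q_T) = (127 - 3q_T)/6.
The leader anticipates this reaction. Substituting into P = 130 - 3Q gives P = 133/2 - (3/2)q_T, so π_T = (133/2 - (3/2)q_T)q_T - 9q_T.
Maximising: ∂π_T/∂q_T = 115/2 - 3q_T = 0, giving q_T = 115/6.
Then q_M = (127 - 3·(115/6))/6 = 139/12.
Price P = 130 - 3·(123/4) = 151/4.
Meridian's profit: (151/4 - 3)·(139/12) - 169 = 233.5208.

233.52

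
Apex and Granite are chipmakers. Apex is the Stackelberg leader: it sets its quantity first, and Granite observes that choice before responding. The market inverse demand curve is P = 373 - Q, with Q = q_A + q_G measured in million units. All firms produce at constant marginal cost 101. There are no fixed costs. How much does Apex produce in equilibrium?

Solve by backward induction. Given q_A, the follower Granite maximises π_G = (373 - q_A - q_G)q_G - 101q_G.
Follower FOC: 272 - q_A - 2q_G = 0, so q_G(q_A) = (272 - q_A)/2.
The leader anticipates this reaction. Substituting into P = 373 - Q gives P = 237 - (1/2)q_A, so π_A = (237 - (1/2)q_A)q_A - 101q_A.
The leader's first-order condition 136 - q_A = 0 yields q_A = 136.
Then q_G = (272 - 136)/2 = 68.

136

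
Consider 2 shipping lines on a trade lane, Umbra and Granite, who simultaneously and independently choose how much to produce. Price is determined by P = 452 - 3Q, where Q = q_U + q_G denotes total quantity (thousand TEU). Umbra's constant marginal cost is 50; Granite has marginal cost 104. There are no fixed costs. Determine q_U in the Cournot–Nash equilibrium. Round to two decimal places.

50.67

Umbra's profit: π_U = (452 - 3Q)q_U - (50q_U). Setting ∂π_U/∂q_U = 0: 402 - 6q_U - 3(q_G) = 0.
Granite's profit: π_G = (452 - 3Q)q_G - (104q_G). Setting ∂π_G/∂q_G = 0: 348 - 6q_G - 3(q_U) = 0.
So q_U = (402 - 3q_G)/6 and q_G = (348 - 3q_U)/6.
Substituting one into the other gives q_U = 152/3 and q_G = 98/3.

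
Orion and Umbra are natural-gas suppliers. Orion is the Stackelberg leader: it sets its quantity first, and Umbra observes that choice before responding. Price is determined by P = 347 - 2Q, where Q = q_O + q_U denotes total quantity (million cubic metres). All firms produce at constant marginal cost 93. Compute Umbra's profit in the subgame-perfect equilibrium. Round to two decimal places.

The follower Umbra best-responds to any q_O: π_U = (347 - 2Q)q_U - 93q_U.
Follower FOC: 254 - 2q_O - 4q_U = 0, so q_U(q_O) = (254 - 2q_O)/4.
The leader anticipates this reaction. Substituting into P = 347 - 2Q gives P = 220 - q_O, so π_O = (220 - q_O)q_O - 93q_O.
Leader FOC: 127 - 2q_O = 0, so q_O = 127/2.
Then q_U = (254 - 2·(127/2))/4 = 127/4.
Price P = 347 - 2·(381/4) = 313/2.
Umbra's profit: (313/2 - 93)·(127/4) = 2016.1250.

2016.13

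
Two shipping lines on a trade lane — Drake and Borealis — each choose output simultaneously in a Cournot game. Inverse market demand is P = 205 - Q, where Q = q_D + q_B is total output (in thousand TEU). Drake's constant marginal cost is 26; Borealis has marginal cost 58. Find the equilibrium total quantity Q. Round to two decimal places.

Drake's profit: π_D = (205 - Q)q_D - (26q_D). Setting ∂π_D/∂q_D = 0: 179 - 2q_D - (q_B) = 0.
Borealis's first-order condition: 147 - 2q_B - (q_D) = 0.
Best responses: q_D = (179 - q_B)/2, q_B = (147 - q_D)/2.
Solving the pair: q_D = 211/3, q_B = 115/3.
Total output Q = 211/3 + 115/3 = 326/3.

108.67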